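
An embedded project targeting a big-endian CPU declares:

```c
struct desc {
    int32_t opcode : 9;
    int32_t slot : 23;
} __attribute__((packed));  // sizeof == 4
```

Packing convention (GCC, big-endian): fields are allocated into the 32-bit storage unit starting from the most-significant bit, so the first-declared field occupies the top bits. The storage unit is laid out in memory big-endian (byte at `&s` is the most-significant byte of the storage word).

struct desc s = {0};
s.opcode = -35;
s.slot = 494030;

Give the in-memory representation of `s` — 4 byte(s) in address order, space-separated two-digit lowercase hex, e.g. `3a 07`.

ee 87 89 ce

opcode (9b) val=-35 bits=0x1dd at bit 23: 0xee800000
slot (23b) val=494030 bits=0x789ce at bit 0: 0xee8789ce
word = 0xee8789ce → big-endian bytes:
  [0]=0xee  [1]=0x87  [2]=0x89  [3]=0xce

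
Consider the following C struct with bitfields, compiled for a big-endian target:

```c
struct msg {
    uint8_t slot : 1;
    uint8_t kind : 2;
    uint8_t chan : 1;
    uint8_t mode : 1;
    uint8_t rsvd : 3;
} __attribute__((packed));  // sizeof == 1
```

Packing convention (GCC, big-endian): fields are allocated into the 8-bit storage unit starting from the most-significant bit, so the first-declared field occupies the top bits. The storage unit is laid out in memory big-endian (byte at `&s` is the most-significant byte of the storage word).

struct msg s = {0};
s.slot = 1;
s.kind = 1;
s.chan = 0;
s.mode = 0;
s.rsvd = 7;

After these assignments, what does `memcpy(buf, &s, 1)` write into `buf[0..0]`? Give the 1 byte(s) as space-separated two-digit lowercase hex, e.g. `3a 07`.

[7+:1] slot=1 & 0x1 = 0x1; word=0x80
[5+:2] kind=1 & 0x3 = 0x1; word=0xa0
[4+:1] chan=0 & 0x1 = 0x0; word=0xa0
[3+:1] mode=0 & 0x1 = 0x0; word=0xa0
[0+:3] rsvd=7 & 0x7 = 0x7; word=0xa7
word = 0xa7 → big-endian bytes:
  [0]=0xa7

a7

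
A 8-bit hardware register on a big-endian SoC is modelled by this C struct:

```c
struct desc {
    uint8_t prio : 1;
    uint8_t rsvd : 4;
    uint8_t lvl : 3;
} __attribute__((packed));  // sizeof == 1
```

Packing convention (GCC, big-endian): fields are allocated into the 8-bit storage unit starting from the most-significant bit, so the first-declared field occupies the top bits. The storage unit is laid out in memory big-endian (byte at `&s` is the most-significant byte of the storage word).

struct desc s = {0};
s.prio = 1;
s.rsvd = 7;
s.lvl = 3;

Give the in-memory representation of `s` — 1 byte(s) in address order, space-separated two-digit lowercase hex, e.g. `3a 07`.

[7+:1] prio=1 & 0x1 = 0x1; word=0x80
[3+:4] rsvd=7 & 0xf = 0x7; word=0xb8
[0+:3] lvl=3 & 0x7 = 0x3; word=0xbb
word = 0xbb → big-endian bytes:
  [0]=0xbb

bb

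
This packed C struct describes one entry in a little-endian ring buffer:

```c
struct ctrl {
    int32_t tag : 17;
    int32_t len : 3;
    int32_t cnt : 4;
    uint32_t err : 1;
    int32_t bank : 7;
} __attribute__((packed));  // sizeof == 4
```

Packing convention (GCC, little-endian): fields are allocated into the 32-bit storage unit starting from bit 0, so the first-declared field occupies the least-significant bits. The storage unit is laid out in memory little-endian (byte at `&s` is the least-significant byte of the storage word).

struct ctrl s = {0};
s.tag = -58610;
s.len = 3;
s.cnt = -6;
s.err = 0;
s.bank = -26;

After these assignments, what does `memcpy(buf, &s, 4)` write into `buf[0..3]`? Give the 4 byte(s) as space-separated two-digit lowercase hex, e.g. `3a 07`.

0e 1b a7 cc

[0+:17] tag=-58610 & 0x1ffff = 0x11b0e; word=0x00011b0e
[17+:3] len=3 & 0x7 = 0x3; word=0x00071b0e
[20+:4] cnt=-6 & 0xf = 0xa; word=0x00a71b0e
[24+:1] err=0 & 0x1 = 0x0; word=0x00a71b0e
[25+:7] bank=-26 & 0x7f = 0x66; word=0xcca71b0e
word = 0xcca71b0e → little-endian bytes:
  [0]=0x0e  [1]=0x1b  [2]=0xa7  [3]=0xcc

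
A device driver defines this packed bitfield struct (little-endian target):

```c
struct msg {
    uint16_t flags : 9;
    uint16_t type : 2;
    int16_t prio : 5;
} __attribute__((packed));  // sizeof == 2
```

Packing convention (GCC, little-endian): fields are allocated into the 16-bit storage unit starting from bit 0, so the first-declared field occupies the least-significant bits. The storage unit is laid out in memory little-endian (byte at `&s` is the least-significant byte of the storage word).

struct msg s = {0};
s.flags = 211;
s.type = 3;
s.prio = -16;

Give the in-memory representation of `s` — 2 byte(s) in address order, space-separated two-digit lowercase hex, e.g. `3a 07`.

[0+:9] flags=211 & 0x1ff = 0xd3; word=0x00d3
[9+:2] type=3 & 0x3 = 0x3; word=0x06d3
[11+:5] prio=-16 & 0x1f = 0x10; word=0x86d3
word = 0x86d3 → little-endian bytes:
  [0]=0xd3  [1]=0x86

d3 86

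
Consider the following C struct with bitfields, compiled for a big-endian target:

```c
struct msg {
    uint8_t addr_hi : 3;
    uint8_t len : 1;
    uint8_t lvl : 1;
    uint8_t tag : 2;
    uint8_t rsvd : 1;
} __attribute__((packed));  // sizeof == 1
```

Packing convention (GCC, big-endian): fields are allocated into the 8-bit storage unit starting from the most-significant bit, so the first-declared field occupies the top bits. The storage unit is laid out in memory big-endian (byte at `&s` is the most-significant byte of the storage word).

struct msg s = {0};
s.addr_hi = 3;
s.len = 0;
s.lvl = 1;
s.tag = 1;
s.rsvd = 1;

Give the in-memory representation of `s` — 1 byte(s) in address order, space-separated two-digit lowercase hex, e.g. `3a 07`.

6b

addr_hi:3 = 3 → 0x3 << 5 → word 0x60
len:1 = 0 → 0x0 << 4 → word 0x60
lvl:1 = 1 → 0x1 << 3 → word 0x68
tag:2 = 1 → 0x1 << 1 → word 0x6a
rsvd:1 = 1 → 0x1 << 0 → word 0x6b
word = 0x6b → big-endian bytes:
  [0]=0x6b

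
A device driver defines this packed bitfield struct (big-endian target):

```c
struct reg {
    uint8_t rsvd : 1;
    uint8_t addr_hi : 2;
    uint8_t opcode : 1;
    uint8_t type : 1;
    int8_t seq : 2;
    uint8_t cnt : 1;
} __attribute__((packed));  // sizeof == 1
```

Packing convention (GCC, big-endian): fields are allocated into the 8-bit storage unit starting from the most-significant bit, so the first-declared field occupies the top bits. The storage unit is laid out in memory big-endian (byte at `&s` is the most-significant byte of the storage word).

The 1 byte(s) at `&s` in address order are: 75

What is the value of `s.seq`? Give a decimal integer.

[0]=0x75 (big-endian) → word 0x75
rsvd:1 @ bit 7 → (0x75>>7)&0x1 = 0x0
addr_hi:2 @ bit 5 → (0x75>>5)&0x3 = 0x3
opcode:1 @ bit 4 → (0x75>>4)&0x1 = 0x1
type:1 @ bit 3 → (0x75>>3)&0x1 = 0x0
seq:2 @ bit 1 → (0x75>>1)&0x3 = 0x2  ←
cnt:1 @ bit 0 → (0x75>>0)&0x1 = 0x1
seq signed 2b, MSB=1: 2 - 4 = -2

-2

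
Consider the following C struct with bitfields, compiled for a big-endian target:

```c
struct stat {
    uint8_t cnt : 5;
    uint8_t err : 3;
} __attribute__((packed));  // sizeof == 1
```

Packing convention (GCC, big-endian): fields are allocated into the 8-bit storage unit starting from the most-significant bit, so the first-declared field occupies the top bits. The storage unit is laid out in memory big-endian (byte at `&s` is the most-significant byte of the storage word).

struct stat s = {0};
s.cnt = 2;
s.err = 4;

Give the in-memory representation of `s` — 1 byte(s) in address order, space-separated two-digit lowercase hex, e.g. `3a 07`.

14

[3+:5] cnt=2 & 0x1f = 0x2; word=0x10
[0+:3] err=4 & 0x7 = 0x4; word=0x14
word = 0x14 → big-endian bytes:
  [0]=0x14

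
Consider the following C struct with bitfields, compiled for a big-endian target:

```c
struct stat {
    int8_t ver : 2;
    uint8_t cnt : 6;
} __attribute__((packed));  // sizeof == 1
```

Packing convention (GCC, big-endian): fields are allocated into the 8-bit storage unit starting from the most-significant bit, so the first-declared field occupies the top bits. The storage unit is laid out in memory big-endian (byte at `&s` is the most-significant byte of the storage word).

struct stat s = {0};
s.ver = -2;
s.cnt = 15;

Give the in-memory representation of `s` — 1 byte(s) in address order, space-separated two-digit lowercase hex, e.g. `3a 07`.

ver (2b) val=-2 bits=0x2 at bit 6: 0x80
cnt (6b) val=15 bits=0xf at bit 0: 0x8f
word = 0x8f → big-endian bytes:
  [0]=0x8f

8f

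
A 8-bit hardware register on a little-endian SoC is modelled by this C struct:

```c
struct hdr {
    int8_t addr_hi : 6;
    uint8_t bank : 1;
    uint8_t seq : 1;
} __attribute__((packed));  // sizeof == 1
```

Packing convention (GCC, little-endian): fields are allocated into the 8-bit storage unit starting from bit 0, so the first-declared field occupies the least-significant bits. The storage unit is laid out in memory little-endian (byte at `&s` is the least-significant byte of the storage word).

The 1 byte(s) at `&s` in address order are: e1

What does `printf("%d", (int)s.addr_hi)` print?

[0]=0xe1 (little-endian) → word 0xe1
addr_hi:6 @ bit 0 → (0xe1>>0)&0x3f = 0x21  ←
bank:1 @ bit 6 → (0xe1>>6)&0x1 = 0x1
seq:1 @ bit 7 → (0xe1>>7)&0x1 = 0x1
addr_hi signed 6b, MSB=1: 33 - 64 = -31

-31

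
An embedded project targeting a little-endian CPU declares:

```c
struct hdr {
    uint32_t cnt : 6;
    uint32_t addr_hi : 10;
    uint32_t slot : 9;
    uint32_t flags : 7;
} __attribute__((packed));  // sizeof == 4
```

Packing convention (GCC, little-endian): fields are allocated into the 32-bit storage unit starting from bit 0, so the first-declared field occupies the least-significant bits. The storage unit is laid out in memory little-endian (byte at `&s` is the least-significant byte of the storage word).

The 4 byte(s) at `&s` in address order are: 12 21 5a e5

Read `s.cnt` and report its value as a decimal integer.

18

[0]=0x12 [1]=0x21 [2]=0x5a [3]=0xe5 (little-endian) → word 0xe55a2112
cnt [0+:6] = (word>>0) & 0x3f = 18  ←
addr_hi [6+:10] = (word>>6) & 0x3ff = 132
slot [16+:9] = (word>>16) & 0x1ff = 346
flags [25+:7] = (word>>25) & 0x7f = 114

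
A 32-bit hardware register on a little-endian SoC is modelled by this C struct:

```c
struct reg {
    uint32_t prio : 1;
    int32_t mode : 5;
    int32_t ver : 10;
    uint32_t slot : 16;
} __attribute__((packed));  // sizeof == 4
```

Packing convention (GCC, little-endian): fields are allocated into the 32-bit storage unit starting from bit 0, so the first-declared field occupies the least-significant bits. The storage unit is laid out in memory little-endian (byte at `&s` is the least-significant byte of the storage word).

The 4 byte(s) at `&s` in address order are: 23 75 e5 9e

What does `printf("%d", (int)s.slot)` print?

40677

[0]=0x23 [1]=0x75 [2]=0xe5 [3]=0x9e (little-endian) → word 0x9ee57523
prio [0+:1] = (word>>0) & 0x1 = 1
mode [1+:5] = (word>>1) & 0x1f = 17
ver [6+:10] = (word>>6) & 0x3ff = 468
slot [16+:16] = (word>>16) & 0xffff = 40677  ←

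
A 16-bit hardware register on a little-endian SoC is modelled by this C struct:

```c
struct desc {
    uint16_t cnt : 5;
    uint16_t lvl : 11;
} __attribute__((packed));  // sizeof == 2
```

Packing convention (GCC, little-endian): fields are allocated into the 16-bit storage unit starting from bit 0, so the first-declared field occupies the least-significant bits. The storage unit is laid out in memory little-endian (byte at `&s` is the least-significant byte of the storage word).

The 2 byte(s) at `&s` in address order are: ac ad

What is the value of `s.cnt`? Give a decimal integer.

12

[0]=0xac [1]=0xad (little-endian) → word 0xadac
cnt:5 @ bit 0 → (0xadac>>0)&0x1f = 0xc  ←
lvl:11 @ bit 5 → (0xadac>>5)&0x7ff = 0x56d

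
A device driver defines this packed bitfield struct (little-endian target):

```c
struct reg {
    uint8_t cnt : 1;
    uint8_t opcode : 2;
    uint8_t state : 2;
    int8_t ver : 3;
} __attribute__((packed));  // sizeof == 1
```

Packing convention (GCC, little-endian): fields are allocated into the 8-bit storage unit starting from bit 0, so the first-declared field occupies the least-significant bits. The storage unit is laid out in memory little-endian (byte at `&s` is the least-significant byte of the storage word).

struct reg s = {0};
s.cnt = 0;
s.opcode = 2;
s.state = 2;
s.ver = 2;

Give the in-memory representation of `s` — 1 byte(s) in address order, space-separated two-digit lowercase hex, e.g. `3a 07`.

54

cnt:1 = 0 → 0x0 << 0 → word 0x00
opcode:2 = 2 → 0x2 << 1 → word 0x04
state:2 = 2 → 0x2 << 3 → word 0x14
ver:3 = 2 → 0x2 << 5 → word 0x54
word = 0x54 → little-endian bytes:
  [0]=0x54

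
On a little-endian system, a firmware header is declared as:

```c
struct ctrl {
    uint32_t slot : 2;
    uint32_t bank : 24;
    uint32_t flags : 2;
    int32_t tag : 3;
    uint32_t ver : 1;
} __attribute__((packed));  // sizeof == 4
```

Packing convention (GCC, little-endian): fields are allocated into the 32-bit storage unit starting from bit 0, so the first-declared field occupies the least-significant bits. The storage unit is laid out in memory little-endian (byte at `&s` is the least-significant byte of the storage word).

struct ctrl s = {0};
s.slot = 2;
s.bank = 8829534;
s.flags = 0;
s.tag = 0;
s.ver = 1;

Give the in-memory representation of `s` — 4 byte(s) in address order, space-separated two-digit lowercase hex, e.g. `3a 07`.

7a e9 1a 82

[0+:2] slot=2 & 0x3 = 0x2; word=0x00000002
[2+:24] bank=8829534 & 0xffffff = 0x86ba5e; word=0x021ae97a
[26+:2] flags=0 & 0x3 = 0x0; word=0x021ae97a
[28+:3] tag=0 & 0x7 = 0x0; word=0x021ae97a
[31+:1] ver=1 & 0x1 = 0x1; word=0x821ae97a
word = 0x821ae97a → little-endian bytes:
  [0]=0x7a  [1]=0xe9  [2]=0x1a  [3]=0x82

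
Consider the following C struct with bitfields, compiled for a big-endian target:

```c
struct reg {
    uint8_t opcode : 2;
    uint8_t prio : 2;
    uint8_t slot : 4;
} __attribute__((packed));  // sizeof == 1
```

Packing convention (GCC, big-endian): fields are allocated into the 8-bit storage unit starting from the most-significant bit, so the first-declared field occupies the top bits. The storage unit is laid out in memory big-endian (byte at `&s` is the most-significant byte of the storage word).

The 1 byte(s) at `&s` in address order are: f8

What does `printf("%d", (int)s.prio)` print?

3

[0]=0xf8 (big-endian) → word 0xf8
opcode [6+:2] = (word>>6) & 0x3 = 3
prio [4+:2] = (word>>4) & 0x3 = 3  ←
slot [0+:4] = (word>>0) & 0xf = 8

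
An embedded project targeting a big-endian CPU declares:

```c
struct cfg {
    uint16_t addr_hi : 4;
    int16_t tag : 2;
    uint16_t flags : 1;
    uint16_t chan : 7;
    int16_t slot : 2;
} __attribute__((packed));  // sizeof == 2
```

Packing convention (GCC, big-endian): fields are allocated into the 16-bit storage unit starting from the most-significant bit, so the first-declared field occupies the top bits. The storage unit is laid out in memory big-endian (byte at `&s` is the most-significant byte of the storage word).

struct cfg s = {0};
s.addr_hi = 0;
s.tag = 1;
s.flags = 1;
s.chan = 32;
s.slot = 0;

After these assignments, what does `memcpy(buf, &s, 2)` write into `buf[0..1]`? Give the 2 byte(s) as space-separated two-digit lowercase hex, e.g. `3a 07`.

addr_hi (4b) val=0 bits=0x0 at bit 12: 0x0000
tag (2b) val=1 bits=0x1 at bit 10: 0x0400
flags (1b) val=1 bits=0x1 at bit 9: 0x0600
chan (7b) val=32 bits=0x20 at bit 2: 0x0680
slot (2b) val=0 bits=0x0 at bit 0: 0x0680
word = 0x0680 → big-endian bytes:
  [0]=0x06  [1]=0x80

06 80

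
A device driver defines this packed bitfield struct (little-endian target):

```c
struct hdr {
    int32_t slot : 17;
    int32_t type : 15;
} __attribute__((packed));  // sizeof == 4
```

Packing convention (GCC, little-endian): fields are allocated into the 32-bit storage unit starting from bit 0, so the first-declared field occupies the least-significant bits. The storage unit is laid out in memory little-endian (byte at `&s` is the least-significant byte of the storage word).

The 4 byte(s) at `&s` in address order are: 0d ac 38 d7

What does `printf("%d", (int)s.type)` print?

[0]=0x0d [1]=0xac [2]=0x38 [3]=0xd7 (little-endian) → word 0xd738ac0d
slot [0+:17] = (word>>0) & 0x1ffff = 44045
type [17+:15] = (word>>17) & 0x7fff = 27548  ←
type signed 15b, MSB=1: 27548 - 32768 = -5220

-5220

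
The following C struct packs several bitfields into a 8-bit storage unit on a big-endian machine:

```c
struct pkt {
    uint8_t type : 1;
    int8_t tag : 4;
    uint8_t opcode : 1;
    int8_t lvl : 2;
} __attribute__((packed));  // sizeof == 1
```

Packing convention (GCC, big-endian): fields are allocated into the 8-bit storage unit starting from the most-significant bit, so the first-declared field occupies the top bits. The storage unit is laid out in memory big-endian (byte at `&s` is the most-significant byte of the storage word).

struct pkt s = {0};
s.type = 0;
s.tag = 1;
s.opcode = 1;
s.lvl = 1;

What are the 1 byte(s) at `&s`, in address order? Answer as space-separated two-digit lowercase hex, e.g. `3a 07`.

type (1b) val=0 bits=0x0 at bit 7: 0x00
tag (4b) val=1 bits=0x1 at bit 3: 0x08
opcode (1b) val=1 bits=0x1 at bit 2: 0x0c
lvl (2b) val=1 bits=0x1 at bit 0: 0x0d
word = 0x0d → big-endian bytes:
  [0]=0x0d

0d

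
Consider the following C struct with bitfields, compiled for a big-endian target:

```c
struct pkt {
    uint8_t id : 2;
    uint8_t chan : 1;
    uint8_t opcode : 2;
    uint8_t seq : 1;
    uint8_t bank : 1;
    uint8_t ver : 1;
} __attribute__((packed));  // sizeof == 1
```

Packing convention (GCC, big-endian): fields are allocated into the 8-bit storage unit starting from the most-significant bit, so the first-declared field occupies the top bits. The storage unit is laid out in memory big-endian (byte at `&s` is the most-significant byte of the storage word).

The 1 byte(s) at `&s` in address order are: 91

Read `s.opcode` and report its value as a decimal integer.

[0]=0x91 (big-endian) → word 0x91
id [6+:2] = (word>>6) & 0x3 = 2
chan [5+:1] = (word>>5) & 0x1 = 0
opcode [3+:2] = (word>>3) & 0x3 = 2  ←
seq [2+:1] = (word>>2) & 0x1 = 0
bank [1+:1] = (word>>1) & 0x1 = 0
ver [0+:1] = (word>>0) & 0x1 = 1

2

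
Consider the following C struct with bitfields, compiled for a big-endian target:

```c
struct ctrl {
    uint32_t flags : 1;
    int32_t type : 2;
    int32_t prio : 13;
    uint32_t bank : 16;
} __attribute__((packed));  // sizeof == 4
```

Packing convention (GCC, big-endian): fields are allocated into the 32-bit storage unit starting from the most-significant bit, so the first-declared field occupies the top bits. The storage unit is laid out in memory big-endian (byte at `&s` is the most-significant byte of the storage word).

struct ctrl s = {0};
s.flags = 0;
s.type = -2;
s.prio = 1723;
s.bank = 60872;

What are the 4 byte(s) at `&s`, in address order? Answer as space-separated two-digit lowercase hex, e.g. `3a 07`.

flags (1b) val=0 bits=0x0 at bit 31: 0x00000000
type (2b) val=-2 bits=0x2 at bit 29: 0x40000000
prio (13b) val=1723 bits=0x6bb at bit 16: 0x46bb0000
bank (16b) val=60872 bits=0xedc8 at bit 0: 0x46bbedc8
word = 0x46bbedc8 → big-endian bytes:
  [0]=0x46  [1]=0xbb  [2]=0xed  [3]=0xc8

46 bb ed c8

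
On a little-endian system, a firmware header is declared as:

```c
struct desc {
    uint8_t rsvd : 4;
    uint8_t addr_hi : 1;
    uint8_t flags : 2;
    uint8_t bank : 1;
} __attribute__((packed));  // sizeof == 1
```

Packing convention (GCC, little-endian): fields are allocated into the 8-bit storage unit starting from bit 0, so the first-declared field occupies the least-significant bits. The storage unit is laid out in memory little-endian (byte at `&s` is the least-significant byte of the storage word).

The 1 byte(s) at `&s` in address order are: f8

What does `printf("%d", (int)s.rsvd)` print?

[0]=0xf8 (little-endian) → word 0xf8
rsvd:4 @ bit 0 → (0xf8>>0)&0xf = 0x8  ←
addr_hi:1 @ bit 4 → (0xf8>>4)&0x1 = 0x1
flags:2 @ bit 5 → (0xf8>>5)&0x3 = 0x3
bank:1 @ bit 7 → (0xf8>>7)&0x1 = 0x1

8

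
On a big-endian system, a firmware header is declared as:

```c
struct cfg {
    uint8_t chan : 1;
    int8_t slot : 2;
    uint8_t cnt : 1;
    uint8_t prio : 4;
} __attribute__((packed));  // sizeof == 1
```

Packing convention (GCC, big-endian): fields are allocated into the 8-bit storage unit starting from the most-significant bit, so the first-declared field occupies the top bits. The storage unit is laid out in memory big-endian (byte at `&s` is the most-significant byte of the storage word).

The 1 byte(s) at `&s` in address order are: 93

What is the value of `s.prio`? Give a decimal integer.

[0]=0x93 (big-endian) → word 0x93
chan:1 @ bit 7 → (0x93>>7)&0x1 = 0x1
slot:2 @ bit 5 → (0x93>>5)&0x3 = 0x0
cnt:1 @ bit 4 → (0x93>>4)&0x1 = 0x1
prio:4 @ bit 0 → (0x93>>0)&0xf = 0x3  ←

3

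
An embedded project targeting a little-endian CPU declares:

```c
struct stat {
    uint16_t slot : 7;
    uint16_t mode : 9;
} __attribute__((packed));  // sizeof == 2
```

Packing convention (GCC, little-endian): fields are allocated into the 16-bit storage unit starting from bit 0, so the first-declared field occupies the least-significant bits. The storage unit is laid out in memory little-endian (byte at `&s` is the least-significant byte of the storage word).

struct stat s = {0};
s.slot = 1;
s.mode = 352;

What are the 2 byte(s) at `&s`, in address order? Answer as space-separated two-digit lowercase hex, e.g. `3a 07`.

[0+:7] slot=1 & 0x7f = 0x1; word=0x0001
[7+:9] mode=352 & 0x1ff = 0x160; word=0xb001
word = 0xb001 → little-endian bytes:
  [0]=0x01  [1]=0xb0

01 b0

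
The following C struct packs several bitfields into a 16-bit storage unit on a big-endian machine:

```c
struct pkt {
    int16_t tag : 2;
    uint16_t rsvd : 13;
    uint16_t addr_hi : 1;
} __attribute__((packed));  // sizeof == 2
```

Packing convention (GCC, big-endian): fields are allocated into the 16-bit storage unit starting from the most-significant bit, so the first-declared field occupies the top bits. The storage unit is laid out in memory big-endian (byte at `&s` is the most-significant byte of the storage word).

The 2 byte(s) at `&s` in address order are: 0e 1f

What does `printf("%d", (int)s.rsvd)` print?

1807

[0]=0x0e [1]=0x1f (big-endian) → word 0x0e1f
tag [14+:2] = (word>>14) & 0x3 = 0
rsvd [1+:13] = (word>>1) & 0x1fff = 1807  ←
addr_hi [0+:1] = (word>>0) & 0x1 = 1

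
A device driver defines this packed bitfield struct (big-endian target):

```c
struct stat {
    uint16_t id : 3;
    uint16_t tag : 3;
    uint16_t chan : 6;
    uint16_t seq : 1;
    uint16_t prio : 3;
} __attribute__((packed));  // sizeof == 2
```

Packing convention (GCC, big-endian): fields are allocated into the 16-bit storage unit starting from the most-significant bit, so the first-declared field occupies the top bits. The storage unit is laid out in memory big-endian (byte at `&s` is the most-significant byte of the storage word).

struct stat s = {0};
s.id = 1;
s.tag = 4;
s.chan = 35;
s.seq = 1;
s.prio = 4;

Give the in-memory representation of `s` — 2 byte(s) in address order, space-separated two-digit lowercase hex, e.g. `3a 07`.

id:3 = 1 → 0x1 << 13 → word 0x2000
tag:3 = 4 → 0x4 << 10 → word 0x3000
chan:6 = 35 → 0x23 << 4 → word 0x3230
seq:1 = 1 → 0x1 << 3 → word 0x3238
prio:3 = 4 → 0x4 << 0 → word 0x323c
word = 0x323c → big-endian bytes:
  [0]=0x32  [1]=0x3c

32 3c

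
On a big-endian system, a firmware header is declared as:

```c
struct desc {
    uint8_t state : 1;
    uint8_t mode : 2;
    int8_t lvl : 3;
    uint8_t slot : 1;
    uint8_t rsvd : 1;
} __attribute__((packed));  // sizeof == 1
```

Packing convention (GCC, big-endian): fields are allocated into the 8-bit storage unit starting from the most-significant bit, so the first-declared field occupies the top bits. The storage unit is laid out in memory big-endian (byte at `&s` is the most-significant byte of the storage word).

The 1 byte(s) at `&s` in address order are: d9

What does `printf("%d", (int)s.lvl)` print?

[0]=0xd9 (big-endian) → word 0xd9
state [7+:1] = (word>>7) & 0x1 = 1
mode [5+:2] = (word>>5) & 0x3 = 2
lvl [2+:3] = (word>>2) & 0x7 = 6  ←
slot [1+:1] = (word>>1) & 0x1 = 0
rsvd [0+:1] = (word>>0) & 0x1 = 1
lvl signed 3b, MSB=1: 6 - 8 = -2

-2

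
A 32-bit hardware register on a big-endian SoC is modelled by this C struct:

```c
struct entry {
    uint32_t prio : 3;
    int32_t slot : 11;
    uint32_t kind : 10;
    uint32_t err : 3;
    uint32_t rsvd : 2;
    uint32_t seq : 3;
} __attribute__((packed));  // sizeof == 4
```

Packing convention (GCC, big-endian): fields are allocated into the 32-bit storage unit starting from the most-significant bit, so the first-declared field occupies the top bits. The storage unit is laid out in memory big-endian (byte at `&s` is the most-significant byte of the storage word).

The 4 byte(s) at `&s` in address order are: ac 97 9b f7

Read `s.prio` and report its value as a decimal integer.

5

[0]=0xac [1]=0x97 [2]=0x9b [3]=0xf7 (big-endian) → word 0xac979bf7
prio:3 @ bit 29 → (0xac979bf7>>29)&0x7 = 0x5  ←
slot:11 @ bit 18 → (0xac979bf7>>18)&0x7ff = 0x325
kind:10 @ bit 8 → (0xac979bf7>>8)&0x3ff = 0x39b
err:3 @ bit 5 → (0xac979bf7>>5)&0x7 = 0x7
rsvd:2 @ bit 3 → (0xac979bf7>>3)&0x3 = 0x2
seq:3 @ bit 0 → (0xac979bf7>>0)&0x7 = 0x7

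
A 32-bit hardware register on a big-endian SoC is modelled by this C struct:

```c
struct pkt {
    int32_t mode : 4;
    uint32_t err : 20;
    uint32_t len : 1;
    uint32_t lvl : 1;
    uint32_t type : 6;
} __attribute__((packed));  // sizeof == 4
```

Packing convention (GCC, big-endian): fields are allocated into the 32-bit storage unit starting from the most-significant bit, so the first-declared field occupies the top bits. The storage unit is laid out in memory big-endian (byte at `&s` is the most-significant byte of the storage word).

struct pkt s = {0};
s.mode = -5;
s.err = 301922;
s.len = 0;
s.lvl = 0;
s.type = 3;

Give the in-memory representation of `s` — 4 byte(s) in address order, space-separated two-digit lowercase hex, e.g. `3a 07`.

b4 9b 62 03

[28+:4] mode=-5 & 0xf = 0xb; word=0xb0000000
[8+:20] err=301922 & 0xfffff = 0x49b62; word=0xb49b6200
[7+:1] len=0 & 0x1 = 0x0; word=0xb49b6200
[6+:1] lvl=0 & 0x1 = 0x0; word=0xb49b6200
[0+:6] type=3 & 0x3f = 0x3; word=0xb49b6203
word = 0xb49b6203 → big-endian bytes:
  [0]=0xb4  [1]=0x9b  [2]=0x62  [3]=0x03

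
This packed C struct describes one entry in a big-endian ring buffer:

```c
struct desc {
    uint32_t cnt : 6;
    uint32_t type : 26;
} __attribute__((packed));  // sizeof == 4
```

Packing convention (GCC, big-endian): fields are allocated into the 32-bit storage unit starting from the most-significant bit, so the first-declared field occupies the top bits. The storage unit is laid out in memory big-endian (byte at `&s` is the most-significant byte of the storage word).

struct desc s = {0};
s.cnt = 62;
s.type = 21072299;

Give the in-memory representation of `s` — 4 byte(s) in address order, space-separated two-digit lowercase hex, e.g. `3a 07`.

[26+:6] cnt=62 & 0x3f = 0x3e; word=0xf8000000
[0+:26] type=21072299 & 0x3ffffff = 0x14189ab; word=0xf94189ab
word = 0xf94189ab → big-endian bytes:
  [0]=0xf9  [1]=0x41  [2]=0x89  [3]=0xab

f9 41 89 ab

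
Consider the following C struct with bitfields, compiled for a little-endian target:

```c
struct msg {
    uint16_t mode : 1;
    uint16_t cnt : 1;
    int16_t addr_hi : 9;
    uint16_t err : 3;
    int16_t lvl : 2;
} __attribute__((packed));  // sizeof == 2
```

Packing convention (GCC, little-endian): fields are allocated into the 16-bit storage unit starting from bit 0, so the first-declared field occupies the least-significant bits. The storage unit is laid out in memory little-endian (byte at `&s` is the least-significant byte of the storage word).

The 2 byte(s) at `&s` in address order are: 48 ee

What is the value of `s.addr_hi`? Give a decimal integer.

-110

[0]=0x48 [1]=0xee (little-endian) → word 0xee48
mode:1 @ bit 0 → (0xee48>>0)&0x1 = 0x0
cnt:1 @ bit 1 → (0xee48>>1)&0x1 = 0x0
addr_hi:9 @ bit 2 → (0xee48>>2)&0x1ff = 0x192  ←
err:3 @ bit 11 → (0xee48>>11)&0x7 = 0x5
lvl:2 @ bit 14 → (0xee48>>14)&0x3 = 0x3
addr_hi signed 9b, MSB=1: 402 - 512 = -110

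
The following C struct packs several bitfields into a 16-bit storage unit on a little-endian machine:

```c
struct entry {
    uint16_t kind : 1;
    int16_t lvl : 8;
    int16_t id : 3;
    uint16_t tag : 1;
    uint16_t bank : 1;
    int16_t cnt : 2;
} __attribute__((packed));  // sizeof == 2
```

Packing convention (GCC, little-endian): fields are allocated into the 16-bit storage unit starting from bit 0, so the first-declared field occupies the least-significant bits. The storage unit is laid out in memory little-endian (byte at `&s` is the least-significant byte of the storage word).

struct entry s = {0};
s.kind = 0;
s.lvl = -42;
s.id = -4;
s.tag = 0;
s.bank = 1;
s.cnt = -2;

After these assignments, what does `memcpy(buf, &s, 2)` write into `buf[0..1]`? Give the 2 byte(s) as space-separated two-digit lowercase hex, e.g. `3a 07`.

kind (1b) val=0 bits=0x0 at bit 0: 0x0000
lvl (8b) val=-42 bits=0xd6 at bit 1: 0x01ac
id (3b) val=-4 bits=0x4 at bit 9: 0x09ac
tag (1b) val=0 bits=0x0 at bit 12: 0x09ac
bank (1b) val=1 bits=0x1 at bit 13: 0x29ac
cnt (2b) val=-2 bits=0x2 at bit 14: 0xa9ac
word = 0xa9ac → little-endian bytes:
  [0]=0xac  [1]=0xa9

ac a9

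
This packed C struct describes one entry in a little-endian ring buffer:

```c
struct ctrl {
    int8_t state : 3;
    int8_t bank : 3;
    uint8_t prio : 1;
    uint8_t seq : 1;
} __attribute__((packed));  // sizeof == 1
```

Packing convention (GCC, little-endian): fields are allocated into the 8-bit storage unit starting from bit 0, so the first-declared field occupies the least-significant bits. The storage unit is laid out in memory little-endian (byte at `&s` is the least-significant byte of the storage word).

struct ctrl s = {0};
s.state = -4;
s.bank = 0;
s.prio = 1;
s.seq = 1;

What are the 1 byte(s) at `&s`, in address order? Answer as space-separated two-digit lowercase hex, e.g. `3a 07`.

[0+:3] state=-4 & 0x7 = 0x4; word=0x04
[3+:3] bank=0 & 0x7 = 0x0; word=0x04
[6+:1] prio=1 & 0x1 = 0x1; word=0x44
[7+:1] seq=1 & 0x1 = 0x1; word=0xc4
word = 0xc4 → little-endian bytes:
  [0]=0xc4

c4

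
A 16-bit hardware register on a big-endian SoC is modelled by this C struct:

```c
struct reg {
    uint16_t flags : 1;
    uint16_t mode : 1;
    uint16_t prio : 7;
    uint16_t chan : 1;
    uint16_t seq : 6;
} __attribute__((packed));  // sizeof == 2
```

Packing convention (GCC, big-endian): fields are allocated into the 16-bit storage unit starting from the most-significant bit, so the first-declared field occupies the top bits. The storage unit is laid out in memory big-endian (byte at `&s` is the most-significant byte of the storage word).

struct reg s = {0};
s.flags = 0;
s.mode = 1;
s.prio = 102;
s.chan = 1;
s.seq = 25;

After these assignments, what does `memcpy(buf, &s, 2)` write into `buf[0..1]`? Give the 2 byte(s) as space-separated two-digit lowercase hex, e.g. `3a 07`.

flags:1 = 0 → 0x0 << 15 → word 0x0000
mode:1 = 1 → 0x1 << 14 → word 0x4000
prio:7 = 102 → 0x66 << 7 → word 0x7300
chan:1 = 1 → 0x1 << 6 → word 0x7340
seq:6 = 25 → 0x19 << 0 → word 0x7359
word = 0x7359 → big-endian bytes:
  [0]=0x73  [1]=0x59

73 59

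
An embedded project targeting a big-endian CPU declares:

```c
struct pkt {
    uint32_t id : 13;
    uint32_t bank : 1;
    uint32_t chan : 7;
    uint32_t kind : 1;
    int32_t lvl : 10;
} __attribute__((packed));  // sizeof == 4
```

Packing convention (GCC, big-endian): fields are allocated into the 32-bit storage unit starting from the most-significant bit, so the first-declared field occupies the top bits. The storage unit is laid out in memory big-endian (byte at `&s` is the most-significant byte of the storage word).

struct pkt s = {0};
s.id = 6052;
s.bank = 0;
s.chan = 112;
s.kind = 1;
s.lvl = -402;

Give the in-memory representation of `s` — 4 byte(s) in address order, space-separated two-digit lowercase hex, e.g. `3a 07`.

[19+:13] id=6052 & 0x1fff = 0x17a4; word=0xbd200000
[18+:1] bank=0 & 0x1 = 0x0; word=0xbd200000
[11+:7] chan=112 & 0x7f = 0x70; word=0xbd238000
[10+:1] kind=1 & 0x1 = 0x1; word=0xbd238400
[0+:10] lvl=-402 & 0x3ff = 0x26e; word=0xbd23866e
word = 0xbd23866e → big-endian bytes:
  [0]=0xbd  [1]=0x23  [2]=0x86  [3]=0x6e

bd 23 86 6e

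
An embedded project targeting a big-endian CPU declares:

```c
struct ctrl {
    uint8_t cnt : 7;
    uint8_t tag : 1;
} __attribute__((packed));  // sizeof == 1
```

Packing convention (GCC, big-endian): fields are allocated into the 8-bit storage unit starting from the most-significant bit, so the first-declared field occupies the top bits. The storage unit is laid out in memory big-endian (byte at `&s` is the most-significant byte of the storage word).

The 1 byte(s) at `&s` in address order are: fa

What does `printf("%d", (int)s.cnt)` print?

125

[0]=0xfa (big-endian) → word 0xfa
cnt [1+:7] = (word>>1) & 0x7f = 125  ←
tag [0+:1] = (word>>0) & 0x1 = 0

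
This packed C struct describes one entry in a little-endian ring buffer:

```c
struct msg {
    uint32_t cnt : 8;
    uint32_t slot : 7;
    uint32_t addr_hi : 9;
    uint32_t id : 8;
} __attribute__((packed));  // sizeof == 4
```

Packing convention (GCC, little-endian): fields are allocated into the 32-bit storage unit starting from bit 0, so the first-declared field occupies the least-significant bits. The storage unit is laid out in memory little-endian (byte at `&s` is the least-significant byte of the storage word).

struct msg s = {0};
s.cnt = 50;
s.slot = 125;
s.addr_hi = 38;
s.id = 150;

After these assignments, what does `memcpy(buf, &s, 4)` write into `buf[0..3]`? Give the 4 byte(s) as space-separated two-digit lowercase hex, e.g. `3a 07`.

32 7d 13 96

[0+:8] cnt=50 & 0xff = 0x32; word=0x00000032
[8+:7] slot=125 & 0x7f = 0x7d; word=0x00007d32
[15+:9] addr_hi=38 & 0x1ff = 0x26; word=0x00137d32
[24+:8] id=150 & 0xff = 0x96; word=0x96137d32
word = 0x96137d32 → little-endian bytes:
  [0]=0x32  [1]=0x7d  [2]=0x13  [3]=0x96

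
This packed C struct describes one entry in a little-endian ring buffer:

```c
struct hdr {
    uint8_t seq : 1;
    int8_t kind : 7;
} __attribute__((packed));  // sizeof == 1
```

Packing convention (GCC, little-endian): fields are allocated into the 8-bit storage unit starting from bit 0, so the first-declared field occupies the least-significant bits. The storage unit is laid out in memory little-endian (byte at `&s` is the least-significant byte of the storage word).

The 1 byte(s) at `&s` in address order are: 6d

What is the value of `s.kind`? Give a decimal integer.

[0]=0x6d (little-endian) → word 0x6d
seq:1 @ bit 0 → (0x6d>>0)&0x1 = 0x1
kind:7 @ bit 1 → (0x6d>>1)&0x7f = 0x36  ←
kind signed 7b, MSB=0: value = 54

54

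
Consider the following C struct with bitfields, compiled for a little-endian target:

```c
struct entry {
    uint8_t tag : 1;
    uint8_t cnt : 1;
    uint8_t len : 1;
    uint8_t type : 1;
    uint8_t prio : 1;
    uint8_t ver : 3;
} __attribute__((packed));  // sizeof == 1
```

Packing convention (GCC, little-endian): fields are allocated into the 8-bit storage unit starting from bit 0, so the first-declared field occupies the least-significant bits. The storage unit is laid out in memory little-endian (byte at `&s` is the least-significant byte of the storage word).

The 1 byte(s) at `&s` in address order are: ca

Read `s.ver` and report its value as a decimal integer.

[0]=0xca (little-endian) → word 0xca
tag:1 @ bit 0 → (0xca>>0)&0x1 = 0x0
cnt:1 @ bit 1 → (0xca>>1)&0x1 = 0x1
len:1 @ bit 2 → (0xca>>2)&0x1 = 0x0
type:1 @ bit 3 → (0xca>>3)&0x1 = 0x1
prio:1 @ bit 4 → (0xca>>4)&0x1 = 0x0
ver:3 @ bit 5 → (0xca>>5)&0x7 = 0x6  ←

6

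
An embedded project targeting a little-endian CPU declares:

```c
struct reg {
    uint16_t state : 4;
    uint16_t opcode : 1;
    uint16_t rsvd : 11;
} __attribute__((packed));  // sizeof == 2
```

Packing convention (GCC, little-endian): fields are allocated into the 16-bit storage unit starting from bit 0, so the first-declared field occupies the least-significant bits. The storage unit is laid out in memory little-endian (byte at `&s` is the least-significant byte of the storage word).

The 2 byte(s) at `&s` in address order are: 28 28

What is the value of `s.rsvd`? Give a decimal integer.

[0]=0x28 [1]=0x28 (little-endian) → word 0x2828
state:4 @ bit 0 → (0x2828>>0)&0xf = 0x8
opcode:1 @ bit 4 → (0x2828>>4)&0x1 = 0x0
rsvd:11 @ bit 5 → (0x2828>>5)&0x7ff = 0x141  ←

321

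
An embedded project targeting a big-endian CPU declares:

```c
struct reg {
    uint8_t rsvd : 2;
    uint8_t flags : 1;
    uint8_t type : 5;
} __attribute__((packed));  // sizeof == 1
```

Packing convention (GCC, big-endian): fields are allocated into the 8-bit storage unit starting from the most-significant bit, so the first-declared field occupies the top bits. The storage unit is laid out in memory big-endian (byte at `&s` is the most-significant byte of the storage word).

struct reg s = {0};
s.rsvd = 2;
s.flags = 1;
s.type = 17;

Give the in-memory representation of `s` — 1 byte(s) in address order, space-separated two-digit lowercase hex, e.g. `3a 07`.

rsvd:2 = 2 → 0x2 << 6 → word 0x80
flags:1 = 1 → 0x1 << 5 → word 0xa0
type:5 = 17 → 0x11 << 0 → word 0xb1
word = 0xb1 → big-endian bytes:
  [0]=0xb1

b1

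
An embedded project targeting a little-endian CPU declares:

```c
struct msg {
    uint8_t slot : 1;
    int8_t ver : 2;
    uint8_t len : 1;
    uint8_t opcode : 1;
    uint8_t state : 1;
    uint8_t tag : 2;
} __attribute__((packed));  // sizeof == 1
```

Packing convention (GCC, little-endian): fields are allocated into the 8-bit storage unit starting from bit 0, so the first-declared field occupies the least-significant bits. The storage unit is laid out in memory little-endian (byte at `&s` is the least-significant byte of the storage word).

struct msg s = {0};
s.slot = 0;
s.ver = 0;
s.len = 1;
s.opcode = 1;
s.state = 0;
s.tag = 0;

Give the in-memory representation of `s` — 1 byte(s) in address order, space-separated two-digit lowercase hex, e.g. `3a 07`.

18

[0+:1] slot=0 & 0x1 = 0x0; word=0x00
[1+:2] ver=0 & 0x3 = 0x0; word=0x00
[3+:1] len=1 & 0x1 = 0x1; word=0x08
[4+:1] opcode=1 & 0x1 = 0x1; word=0x18
[5+:1] state=0 & 0x1 = 0x0; word=0x18
[6+:2] tag=0 & 0x3 = 0x0; word=0x18
word = 0x18 → little-endian bytes:
  [0]=0x18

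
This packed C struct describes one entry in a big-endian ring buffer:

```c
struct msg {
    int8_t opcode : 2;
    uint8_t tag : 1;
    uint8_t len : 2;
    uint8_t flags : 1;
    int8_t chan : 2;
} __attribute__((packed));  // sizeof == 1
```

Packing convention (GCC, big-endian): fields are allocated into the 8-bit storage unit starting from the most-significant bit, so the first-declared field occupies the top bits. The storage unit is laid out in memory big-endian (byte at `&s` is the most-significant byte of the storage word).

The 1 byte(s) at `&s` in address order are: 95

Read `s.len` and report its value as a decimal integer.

[0]=0x95 (big-endian) → word 0x95
opcode [6+:2] = (word>>6) & 0x3 = 2
tag [5+:1] = (word>>5) & 0x1 = 0
len [3+:2] = (word>>3) & 0x3 = 2  ←
flags [2+:1] = (word>>2) & 0x1 = 1
chan [0+:2] = (word>>0) & 0x3 = 1

2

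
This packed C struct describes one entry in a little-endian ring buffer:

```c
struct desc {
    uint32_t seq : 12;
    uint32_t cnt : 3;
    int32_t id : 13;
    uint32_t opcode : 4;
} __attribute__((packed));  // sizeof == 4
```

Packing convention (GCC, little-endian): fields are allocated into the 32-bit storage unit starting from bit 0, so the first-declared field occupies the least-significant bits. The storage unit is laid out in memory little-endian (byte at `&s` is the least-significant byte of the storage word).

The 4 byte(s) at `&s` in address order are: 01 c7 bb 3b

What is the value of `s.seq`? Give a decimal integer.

1793

[0]=0x01 [1]=0xc7 [2]=0xbb [3]=0x3b (little-endian) → word 0x3bbbc701
seq [0+:12] = (word>>0) & 0xfff = 1793  ←
cnt [12+:3] = (word>>12) & 0x7 = 4
id [15+:13] = (word>>15) & 0x1fff = 6007
opcode [28+:4] = (word>>28) & 0xf = 3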